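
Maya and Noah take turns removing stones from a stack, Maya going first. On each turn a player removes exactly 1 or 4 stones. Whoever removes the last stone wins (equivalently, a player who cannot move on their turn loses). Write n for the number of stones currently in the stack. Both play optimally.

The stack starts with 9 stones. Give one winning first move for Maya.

Remove 4, leaving 5.

Classify positions by backward induction: terminal positions (no move available) are L. From any other position, the mover wins iff some move reaches an L.
n=0: no move → L
n=1: →0(L), so W
n=2: →1(W) only, which is W, so L
n=3: →2(L), so W
n=4: →0(L), so W
n=5: →4(W), 1(W) — all W, so L
n=6: →5(L), so W
n=7: →6(W), 3(W) — all W, so L
n=8: →7(L), so W
n=9: →5(L), so W
From 9, the L positions reachable in one move are: 5.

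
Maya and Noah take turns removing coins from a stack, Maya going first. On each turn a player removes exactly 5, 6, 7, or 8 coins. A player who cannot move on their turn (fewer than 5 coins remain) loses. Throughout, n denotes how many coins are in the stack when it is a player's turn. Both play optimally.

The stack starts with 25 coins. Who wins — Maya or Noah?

Maya wins.

Compute win/loss labels from the base case upward. A position with no move is L. Any other position is W if it can reach an L in one move, else L.
n=0: no move → L
n=1: no move → L
n=2: no move → L
n=3: no move → L
n=4: no move → L
n=5: →0(L), so W
n=6: →1(L), so W
n=7: →2(L), so W
n=8: →3(L), so W
n=9: →4(L), so W
n=10: →4(L), so W
n=11: →4(L), so W
n=12: →4(L), so W
n=13: →8(W), 7(W), 6(W), 5(W) — all W, so L
n=14: →9(W), 8(W), 7(W), 6(W) — all W, so L
n=15: →10(W), 9(W), 8(W), 7(W) — all W, so L
n=16: →11(W), 10(W), 9(W), 8(W) — all W, so L
n=17: →12(W), 11(W), 10(W), 9(W) — all W, so L
n=18: →13(L), so W
n=19: →14(L), so W
n=20: →15(L), so W
n=21: →16(L), so W
n=22: →17(L), so W
n=23: →17(L), so W
n=24: →17(L), so W
n=25: →17(L), so W
From 25 Maya can remove 8, leaving 17, reaching an L position.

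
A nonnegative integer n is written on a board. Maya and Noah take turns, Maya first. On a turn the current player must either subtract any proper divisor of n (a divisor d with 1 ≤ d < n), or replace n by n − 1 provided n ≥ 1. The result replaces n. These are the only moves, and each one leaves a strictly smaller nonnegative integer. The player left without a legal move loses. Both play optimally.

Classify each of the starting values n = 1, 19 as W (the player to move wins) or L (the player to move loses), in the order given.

Label each position W (a win for the player to move) or L (a loss). A position with no legal move is L; any other position is W exactly when some move reaches an L, and L when every move reaches a W.
n=0: no move → L
n=1: reaches L-position 0 → W
n=2: only reaches 1(W), which is W → L
n=3: reaches L-position 2 → W
n=4: reaches L-position 2 → W
n=5: only reaches 4(W), which is W → L
n=6: reaches L-position 5 → W
n=7: only reaches 6(W), which is W → L
n=8: reaches L-position 7 → W
n=9: only reaches 6(W), 8(W), all W → L
n=10: reaches L-position 5 → W
n=11: only reaches 10(W), which is W → L
n=12: reaches L-position 9 → W
n=13: only reaches 12(W), which is W → L
n=14: reaches L-position 7 → W
n=15: only reaches 10(W), 12(W), 14(W), all W → L
n=16: reaches L-position 15 → W
n=17: only reaches 16(W), which is W → L
n=18: reaches L-position 9 → W
n=19: only reaches 18(W), which is W → L

1: W, 19: L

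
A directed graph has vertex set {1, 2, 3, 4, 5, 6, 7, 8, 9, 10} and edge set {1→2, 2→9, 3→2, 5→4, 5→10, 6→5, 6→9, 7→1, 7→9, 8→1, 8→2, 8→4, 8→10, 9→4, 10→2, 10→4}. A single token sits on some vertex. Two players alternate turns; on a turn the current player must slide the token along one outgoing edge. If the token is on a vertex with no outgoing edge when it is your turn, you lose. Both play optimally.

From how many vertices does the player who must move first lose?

Label each position W (a win for the player to move) or L (a loss). A position with no legal move is L; any other position is W exactly when some move reaches an L, and L when every move reaches a W.
Every edge goes from a vertex to one that appears earlier in the order 4, 9, 2, 10, 3, 1, 7, 8, 5, 6, so processing vertices in that order labels each vertex after all of its successors.
4: no outgoing edge → L
9: reaches L-position 4 → W
2: only reaches 9(W), which is W → L
10: reaches L-position 2 → W
3: reaches L-position 2 → W
1: reaches L-position 2 → W
7: only reaches 1(W), 9(W), all W → L
8: reaches L-position 2 → W
5: reaches L-position 4 → W
6: only reaches 5(W), 9(W), all W → L
The L vertices are 2, 4, 6, 7; that is 4 in all.

4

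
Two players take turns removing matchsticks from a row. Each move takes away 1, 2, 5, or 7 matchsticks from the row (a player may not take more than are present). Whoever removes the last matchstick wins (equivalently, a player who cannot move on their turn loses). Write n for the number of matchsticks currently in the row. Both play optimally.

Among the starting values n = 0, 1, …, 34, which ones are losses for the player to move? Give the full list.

0, 3, 6, 9, 12, 15, 18, 21, 24, 27, 30, 33

Classify positions by backward induction: terminal positions (no move available) are L. From any other position, the mover wins iff some move reaches an L.
n=0: no move → L
n=1: W (go to 0, an L position)
n=2: W (go to 0, an L position)
n=3: L (options 2(W), 1(W) are all W)
n=4: W (go to 3, an L position)
n=5: W (go to 3, an L position)
n=6: L (options 5(W), 4(W), 1(W) are all W)
n=7: W (go to 6, an L position)
n=8: W (go to 6, an L position)
n=9: L (options 8(W), 7(W), 4(W), 2(W) are all W)
n=10: W (go to 9, an L position)
n=11: W (go to 9, an L position)
n=12: L (options 11(W), 10(W), 7(W), 5(W) are all W)
n=13: W (go to 12, an L position)
n=14: W (go to 12, an L position)
n=15: L (options 14(W), 13(W), 10(W), 8(W) are all W)
n=16: W (go to 15, an L position)
n=17: W (go to 15, an L position)
n=18: L (options 17(W), 16(W), 13(W), 11(W) are all W)
n=19: W (go to 18, an L position)
n=20: W (go to 18, an L position)
n=21: L (options 20(W), 19(W), 16(W), 14(W) are all W)
n=22: W (go to 21, an L position)
n=23: W (go to 21, an L position)
n=24: L (options 23(W), 22(W), 19(W), 17(W) are all W)
n=25: W (go to 24, an L position)
n=26: W (go to 24, an L position)
n=27: L (options 26(W), 25(W), 22(W), 20(W) are all W)
n=28: W (go to 27, an L position)
n=29: W (go to 27, an L position)
n=30: L (options 29(W), 28(W), 25(W), 23(W) are all W)
n=31: W (go to 30, an L position)
n=32: W (go to 30, an L position)
n=33: L (options 32(W), 31(W), 28(W), 26(W) are all W)
n=34: W (go to 33, an L position)
Reading off the rows marked L gives the requested list; there are 12 such values of n.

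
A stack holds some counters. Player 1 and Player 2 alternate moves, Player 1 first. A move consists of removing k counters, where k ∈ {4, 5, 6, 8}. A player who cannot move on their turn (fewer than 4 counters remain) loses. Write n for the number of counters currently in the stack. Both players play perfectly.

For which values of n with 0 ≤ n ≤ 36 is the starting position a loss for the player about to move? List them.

Label each position W (a win for the player to move) or L (a loss). A position with no legal move is L; any other position is W exactly when some move reaches an L, and L when every move reaches a W.
n=0: no move → L
n=1: no move → L
n=2: no move → L
n=3: no move → L
n=4: reaches L-position 0 → W
n=5: reaches L-position 1 → W
n=6: reaches L-position 2 → W
n=7: reaches L-position 3 → W
n=8: reaches L-position 3 → W
n=9: reaches L-position 3 → W
n=10: reaches L-position 2 → W
n=11: reaches L-position 3 → W
n=12: only reaches 8(W), 7(W), 6(W), 4(W), all W → L
n=13: only reaches 9(W), 8(W), 7(W), 5(W), all W → L
n=14: only reaches 10(W), 9(W), 8(W), 6(W), all W → L
n=15: only reaches 11(W), 10(W), 9(W), 7(W), all W → L
n=16: reaches L-position 12 → W
n=17: reaches L-position 13 → W
n=18: reaches L-position 14 → W
n=19: reaches L-position 15 → W
n=20: reaches L-position 15 → W
n=21: reaches L-position 15 → W
n=22: reaches L-position 14 → W
n=23: reaches L-position 15 → W
n=24: only reaches 20(W), 19(W), 18(W), 16(W), all W → L
n=25: only reaches 21(W), 20(W), 19(W), 17(W), all W → L
n=26: only reaches 22(W), 21(W), 20(W), 18(W), all W → L
n=27: only reaches 23(W), 22(W), 21(W), 19(W), all W → L
n=28: reaches L-position 24 → W
n=29: reaches L-position 25 → W
n=30: reaches L-position 26 → W
n=31: reaches L-position 27 → W
n=32: reaches L-position 27 → W
n=33: reaches L-position 27 → W
n=34: reaches L-position 26 → W
n=35: reaches L-position 27 → W
n=36: only reaches 32(W), 31(W), 30(W), 28(W), all W → L
Reading off the rows marked L gives the requested list; there are 13 such values of n.

0, 1, 2, 3, 12, 13, 14, 15, 24, 25, 26, 27, 36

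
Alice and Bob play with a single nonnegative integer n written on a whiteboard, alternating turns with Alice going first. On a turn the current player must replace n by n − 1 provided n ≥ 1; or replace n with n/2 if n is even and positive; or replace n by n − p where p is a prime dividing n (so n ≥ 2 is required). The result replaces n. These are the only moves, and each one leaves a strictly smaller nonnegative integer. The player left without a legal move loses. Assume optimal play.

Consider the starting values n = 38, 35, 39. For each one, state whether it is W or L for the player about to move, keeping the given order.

38: L, 35: W, 39: W

Positions with no move are L. A position that does have a move is losing for the player to move precisely when every available move leads to a winning position for the opponent. Fill in the labels:
n=0: no move → L
n=1: reaches L-position 0 → W
n=2: reaches L-position 0 → W
n=3: reaches L-position 0 → W
n=4: only reaches 2(W), 3(W), all W → L
n=5: reaches L-position 0 → W
n=6: reaches L-position 4 → W
n=7: reaches L-position 0 → W
n=8: reaches L-position 4 → W
n=9: only reaches 6(W), 8(W), all W → L
n=10: reaches L-position 9 → W
n=11: reaches L-position 0 → W
n=12: reaches L-position 9 → W
n=13: reaches L-position 0 → W
n=14: only reaches 7(W), 12(W), 13(W), all W → L
n=15: reaches L-position 14 → W
n=16: reaches L-position 14 → W
n=17: reaches L-position 0 → W
n=18: reaches L-position 9 → W
n=19: reaches L-position 0 → W
n=20: only reaches 10(W), 15(W), 18(W), 19(W), all W → L
n=21: reaches L-position 14 → W
n=22: reaches L-position 20 → W
n=23: reaches L-position 0 → W
n=24: only reaches 12(W), 21(W), 22(W), 23(W), all W → L
n=25: reaches L-position 20 → W
n=26: reaches L-position 24 → W
n=27: reaches L-position 24 → W
n=28: reaches L-position 14 → W
n=29: reaches L-position 0 → W
n=30: only reaches 15(W), 25(W), 27(W), 28(W), 29(W), all W → L
n=31: reaches L-position 0 → W
n=32: reaches L-position 30 → W
n=33: reaches L-position 30 → W
n=34: only reaches 17(W), 32(W), 33(W), all W → L
n=35: reaches L-position 30 → W
n=36: reaches L-position 34 → W
n=37: reaches L-position 0 → W
n=38: only reaches 19(W), 36(W), 37(W), all W → L
n=39: reaches L-position 38 → W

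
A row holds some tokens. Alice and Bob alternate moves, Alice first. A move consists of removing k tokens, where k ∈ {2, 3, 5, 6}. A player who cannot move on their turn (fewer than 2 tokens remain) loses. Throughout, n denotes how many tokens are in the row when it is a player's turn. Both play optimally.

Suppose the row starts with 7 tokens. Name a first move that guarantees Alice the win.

Remove 6, leaving 1.

Compute win/loss labels from the base case upward. A position with no move is L. Any other position is W if it can reach an L in one move, else L.
n=0: no move → L
n=1: no move → L
n=2: can move to 0, which is L ⇒ W
n=3: can move to 1, which is L ⇒ W
n=4: can move to 1, which is L ⇒ W
n=5: can move to 0, which is L ⇒ W
n=6: can move to 1, which is L ⇒ W
n=7: can move to 1, which is L ⇒ W
From 7, the L positions reachable in one move are: 1.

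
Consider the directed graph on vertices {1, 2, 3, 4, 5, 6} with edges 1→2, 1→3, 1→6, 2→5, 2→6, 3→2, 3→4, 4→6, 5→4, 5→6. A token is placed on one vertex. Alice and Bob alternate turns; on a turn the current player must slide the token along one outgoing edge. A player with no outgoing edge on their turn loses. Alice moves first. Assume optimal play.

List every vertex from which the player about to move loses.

3, 6

Build the W/L table. Terminal = L. A non-terminal position is W if it has a move to some L; otherwise it is L.
Every edge goes from a vertex to one that appears earlier in the order 6, 4, 5, 2, 3, 1, so processing vertices in that order labels each vertex after all of its successors.
6: no outgoing edge → L
4: can move to 6, which is L ⇒ W
5: can move to 6, which is L ⇒ W
2: can move to 6, which is L ⇒ W
3: moves to 2(W), 4(W); every one is W ⇒ L
1: can move to 3, which is L ⇒ W
The losing starting vertices are exactly the entries labelled L in this table (2 of them).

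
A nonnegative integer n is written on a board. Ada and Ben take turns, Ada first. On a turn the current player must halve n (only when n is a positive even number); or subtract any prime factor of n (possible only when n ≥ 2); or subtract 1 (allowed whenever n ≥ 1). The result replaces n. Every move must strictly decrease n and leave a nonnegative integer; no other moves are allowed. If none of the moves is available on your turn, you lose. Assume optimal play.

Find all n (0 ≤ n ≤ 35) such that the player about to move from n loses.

0, 4, 9, 14, 20, 24, 30, 34

Classify positions by backward induction: terminal positions (no move available) are L. From any other position, the mover wins iff some move reaches an L.
n=0: no move → L
n=1: can move to 0, which is L ⇒ W
n=2: can move to 0, which is L ⇒ W
n=3: can move to 0, which is L ⇒ W
n=4: moves to 2(W), 3(W); every one is W ⇒ L
n=5: can move to 0, which is L ⇒ W
n=6: can move to 4, which is L ⇒ W
n=7: can move to 0, which is L ⇒ W
n=8: can move to 4, which is L ⇒ W
n=9: moves to 6(W), 8(W); every one is W ⇒ L
n=10: can move to 9, which is L ⇒ W
n=11: can move to 0, which is L ⇒ W
n=12: can move to 9, which is L ⇒ W
n=13: can move to 0, which is L ⇒ W
n=14: moves to 7(W), 12(W), 13(W); every one is W ⇒ L
n=15: can move to 14, which is L ⇒ W
n=16: can move to 14, which is L ⇒ W
n=17: can move to 0, which is L ⇒ W
n=18: can move to 9, which is L ⇒ W
n=19: can move to 0, which is L ⇒ W
n=20: moves to 10(W), 15(W), 18(W), 19(W); every one is W ⇒ L
n=21: can move to 14, which is L ⇒ W
n=22: can move to 20, which is L ⇒ W
n=23: can move to 0, which is L ⇒ W
n=24: moves to 12(W), 21(W), 22(W), 23(W); every one is W ⇒ L
n=25: can move to 20, which is L ⇒ W
n=26: can move to 24, which is L ⇒ W
n=27: can move to 24, which is L ⇒ W
n=28: can move to 14, which is L ⇒ W
n=29: can move to 0, which is L ⇒ W
n=30: moves to 15(W), 25(W), 27(W), 28(W), 29(W); every one is W ⇒ L
n=31: can move to 0, which is L ⇒ W
n=32: can move to 30, which is L ⇒ W
n=33: can move to 30, which is L ⇒ W
n=34: moves to 17(W), 32(W), 33(W); every one is W ⇒ L
n=35: can move to 30, which is L ⇒ W
The losing starting values of n are exactly the entries labelled L in this table (8 of them).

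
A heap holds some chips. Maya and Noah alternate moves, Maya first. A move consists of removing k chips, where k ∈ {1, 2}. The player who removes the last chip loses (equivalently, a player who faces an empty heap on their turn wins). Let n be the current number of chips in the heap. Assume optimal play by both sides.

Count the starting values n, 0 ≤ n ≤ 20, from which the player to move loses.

7

Classify positions by backward induction: terminal positions (no move available) are W. From any other position, the mover wins iff some move reaches an L.
n=0: no move; the opponent has just taken the last chip and therefore loses → W
n=1: →0(W) only, which is W, so L
n=2: →1(L), so W
n=3: →1(L), so W
n=4: →3(W), 2(W) — all W, so L
n=5: →4(L), so W
n=6: →4(L), so W
n=7: →6(W), 5(W) — all W, so L
n=8: →7(L), so W
n=9: →7(L), so W
n=10: →9(W), 8(W) — all W, so L
n=11: →10(L), so W
n=12: →10(L), so W
n=13: →12(W), 11(W) — all W, so L
n=14: →13(L), so W
n=15: →13(L), so W
n=16: →15(W), 14(W) — all W, so L
n=17: →16(L), so W
n=18: →16(L), so W
n=19: →18(W), 17(W) — all W, so L
n=20: →19(L), so W
L entries with 0 ≤ n ≤ 20: n = 1, 4, 7, 10, 13, 16, 19; that makes 7.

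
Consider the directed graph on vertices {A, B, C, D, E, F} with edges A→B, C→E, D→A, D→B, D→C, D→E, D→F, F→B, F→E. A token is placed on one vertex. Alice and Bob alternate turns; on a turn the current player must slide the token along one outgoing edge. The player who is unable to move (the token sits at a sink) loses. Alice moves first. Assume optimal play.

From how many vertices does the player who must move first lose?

2

Use the standard recursion: the mover loses at a terminal position; elsewhere, the mover wins exactly when some move hands the opponent an L position.
Every edge goes from a vertex to one that appears earlier in the order B, E, A, C, F, D, so processing vertices in that order labels each vertex after all of its successors.
B: no outgoing edge → L
E: no outgoing edge → L
A: →B(L), so W
C: →E(L), so W
F: →E(L), so W
D: →E(L), so W
The L vertices are B, E; that is 2 in all.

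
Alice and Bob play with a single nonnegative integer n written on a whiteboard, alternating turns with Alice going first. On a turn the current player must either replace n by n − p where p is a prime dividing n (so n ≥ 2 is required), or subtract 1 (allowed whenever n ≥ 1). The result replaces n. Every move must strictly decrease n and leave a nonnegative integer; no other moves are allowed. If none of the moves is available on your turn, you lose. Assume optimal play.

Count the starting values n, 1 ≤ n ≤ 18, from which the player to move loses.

4

Use the standard recursion: the mover loses at a terminal position; elsewhere, the mover wins exactly when some move hands the opponent an L position.
n=0: no move → L
n=1: can move to 0, which is L ⇒ W
n=2: can move to 0, which is L ⇒ W
n=3: can move to 0, which is L ⇒ W
n=4: moves to 2(W), 3(W); every one is W ⇒ L
n=5: can move to 0, which is L ⇒ W
n=6: can move to 4, which is L ⇒ W
n=7: can move to 0, which is L ⇒ W
n=8: moves to 6(W), 7(W); every one is W ⇒ L
n=9: can move to 8, which is L ⇒ W
n=10: can move to 8, which is L ⇒ W
n=11: can move to 0, which is L ⇒ W
n=12: moves to 9(W), 10(W), 11(W); every one is W ⇒ L
n=13: can move to 0, which is L ⇒ W
n=14: can move to 12, which is L ⇒ W
n=15: can move to 12, which is L ⇒ W
n=16: moves to 14(W), 15(W); every one is W ⇒ L
n=17: can move to 0, which is L ⇒ W
n=18: can move to 16, which is L ⇒ W
L entries with 1 ≤ n ≤ 18 (n=0 is outside the asked range and is not counted): n = 4, 8, 12, 16; that makes 4.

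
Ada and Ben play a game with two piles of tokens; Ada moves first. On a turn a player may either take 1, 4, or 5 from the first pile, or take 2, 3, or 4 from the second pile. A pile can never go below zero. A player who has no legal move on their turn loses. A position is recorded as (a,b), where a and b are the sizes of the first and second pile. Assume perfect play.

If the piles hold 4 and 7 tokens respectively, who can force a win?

Label each position W (a win for the player to move) or L (a loss). A position with no legal move is L; any other position is W exactly when some move reaches an L, and L when every move reaches a W.
No move ever increases a pile, so every position that can arise here has a ≤ 4 and b ≤ 7; it is enough to label the cells with 0 ≤ a ≤ 4 and 0 ≤ b ≤ 7.
Every move lowers a or b (never raises either), so fill the grid row by row in increasing a, and left to right within a row: each cell's successors are then already labelled.
      b=0  b=1  b=2  b=3  b=4  b=5  b=6  b=7
a=0:    L    L    W    W    W    W    L    L
a=1:    W    W    L    L    W    W    W    W
a=2:    L    L    W    W    W    W    L    L
a=3:    W    W    L    L    W    W    W    W
a=4:    W    W    W    W    L    L    W    W
Cells with no legal move (terminal, hence L): (0,0), (0,1).
The remaining L cells, each justified by listing all of its moves:
(0,6): moves to (0,4)(W), (0,3)(W), (0,2)(W); every one is W ⇒ L
(0,7): moves to (0,5)(W), (0,4)(W), (0,3)(W); every one is W ⇒ L
(1,2): moves to (0,2)(W), (1,0)(W); every one is W ⇒ L
(1,3): moves to (0,3)(W), (1,1)(W), (1,0)(W); every one is W ⇒ L
(2,0): the only move is to (1,0)(W), a W ⇒ L
(2,1): the only move is to (1,1)(W), a W ⇒ L
(2,6): moves to (1,6)(W), (2,4)(W), (2,3)(W), (2,2)(W); every one is W ⇒ L
(2,7): moves to (1,7)(W), (2,5)(W), (2,4)(W), (2,3)(W); every one is W ⇒ L
(3,2): moves to (2,2)(W), (3,0)(W); every one is W ⇒ L
(3,3): moves to (2,3)(W), (3,1)(W), (3,0)(W); every one is W ⇒ L
(4,4): moves to (3,4)(W), (0,4)(W), (4,2)(W), (4,1)(W), (4,0)(W); every one is W ⇒ L
(4,5): moves to (3,5)(W), (0,5)(W), (4,3)(W), (4,2)(W), (4,1)(W); every one is W ⇒ L
Every other cell has at least one move into one of the L cells above, so it is W.
The starting position (4,7) is W: Ada should move to (0,7), handing over an L position.

Ada wins.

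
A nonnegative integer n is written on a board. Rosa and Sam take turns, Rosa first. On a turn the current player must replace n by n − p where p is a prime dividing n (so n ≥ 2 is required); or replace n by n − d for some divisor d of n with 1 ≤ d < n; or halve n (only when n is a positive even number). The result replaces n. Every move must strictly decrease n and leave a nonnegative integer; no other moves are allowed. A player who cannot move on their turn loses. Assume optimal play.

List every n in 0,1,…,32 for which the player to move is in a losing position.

Positions with no move are L. A position that does have a move is losing for the player to move precisely when every available move leads to a winning position for the opponent. Fill in the labels:
n=0: no move → L
n=1: no move → L
n=2: →0(L), so W
n=3: →0(L), so W
n=4: →2(W), 3(W) — all W, so L
n=5: →0(L), so W
n=6: →4(L), so W
n=7: →0(L), so W
n=8: →4(L), so W
n=9: →6(W), 8(W) — all W, so L
n=10: →9(L), so W
n=11: →0(L), so W
n=12: →9(L), so W
n=13: →0(L), so W
n=14: →7(W), 12(W), 13(W) — all W, so L
n=15: →14(L), so W
n=16: →14(L), so W
n=17: →0(L), so W
n=18: →9(L), so W
n=19: →0(L), so W
n=20: →10(W), 15(W), 16(W), 18(W), 19(W) — all W, so L
n=21: →14(L), so W
n=22: →20(L), so W
n=23: →0(L), so W
n=24: →20(L), so W
n=25: →20(L), so W
n=26: →13(W), 24(W), 25(W) — all W, so L
n=27: →26(L), so W
n=28: →14(L), so W
n=29: →0(L), so W
n=30: →20(L), so W
n=31: →0(L), so W
n=32: →16(W), 24(W), 28(W), 30(W), 31(W) — all W, so L
The losing starting values of n are exactly the entries labelled L in this table (8 of them).

0, 1, 4, 9, 14, 20, 26, 32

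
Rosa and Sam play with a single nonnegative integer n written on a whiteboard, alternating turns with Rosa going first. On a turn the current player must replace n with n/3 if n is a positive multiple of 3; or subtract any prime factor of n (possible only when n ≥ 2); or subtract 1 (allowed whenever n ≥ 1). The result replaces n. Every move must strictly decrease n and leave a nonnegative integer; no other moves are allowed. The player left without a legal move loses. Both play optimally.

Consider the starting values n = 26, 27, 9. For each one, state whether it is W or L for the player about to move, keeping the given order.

26: W, 27: L, 9: W

Work bottom-up. With no move the player to move loses. Otherwise the position is W if at least one move leads to an L position for the opponent, and L if every move leads to a W.
n=0: no move → L
n=1: W (go to 0, an L position)
n=2: W (go to 0, an L position)
n=3: W (go to 0, an L position)
n=4: L (options 2(W), 3(W) are all W)
n=5: W (go to 0, an L position)
n=6: W (go to 4, an L position)
n=7: W (go to 0, an L position)
n=8: L (options 6(W), 7(W) are all W)
n=9: W (go to 8, an L position)
n=10: W (go to 8, an L position)
n=11: W (go to 0, an L position)
n=12: W (go to 4, an L position)
n=13: W (go to 0, an L position)
n=14: L (options 7(W), 12(W), 13(W) are all W)
n=15: W (go to 14, an L position)
n=16: W (go to 14, an L position)
n=17: W (go to 0, an L position)
n=18: L (options 6(W), 15(W), 16(W), 17(W) are all W)
n=19: W (go to 0, an L position)
n=20: W (go to 18, an L position)
n=21: W (go to 14, an L position)
n=22: L (options 11(W), 20(W), 21(W) are all W)
n=23: W (go to 0, an L position)
n=24: W (go to 8, an L position)
n=25: L (options 20(W), 24(W) are all W)
n=26: W (go to 25, an L position)
n=27: L (options 9(W), 24(W), 26(W) are all W)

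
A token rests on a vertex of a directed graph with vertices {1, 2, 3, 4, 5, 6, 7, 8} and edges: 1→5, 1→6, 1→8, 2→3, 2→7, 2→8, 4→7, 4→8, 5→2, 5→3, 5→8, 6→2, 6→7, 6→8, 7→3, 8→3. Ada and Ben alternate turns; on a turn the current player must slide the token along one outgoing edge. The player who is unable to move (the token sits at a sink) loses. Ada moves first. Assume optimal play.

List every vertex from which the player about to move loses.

3, 4, 6

Work bottom-up. With no move the player to move loses. Otherwise the position is W if at least one move leads to an L position for the opponent, and L if every move leads to a W.
Every edge goes from a vertex to one that appears earlier in the order 3, 8, 7, 2, 5, 6, 4, 1, so processing vertices in that order labels each vertex after all of its successors.
3: no outgoing edge → L
8: reaches L-position 3 → W
7: reaches L-position 3 → W
2: reaches L-position 3 → W
5: reaches L-position 3 → W
6: only reaches 2(W), 7(W), 8(W), all W → L
4: only reaches 7(W), 8(W), all W → L
1: reaches L-position 6 → W
Reading off the rows marked L gives the requested list; there are 3 such vertices.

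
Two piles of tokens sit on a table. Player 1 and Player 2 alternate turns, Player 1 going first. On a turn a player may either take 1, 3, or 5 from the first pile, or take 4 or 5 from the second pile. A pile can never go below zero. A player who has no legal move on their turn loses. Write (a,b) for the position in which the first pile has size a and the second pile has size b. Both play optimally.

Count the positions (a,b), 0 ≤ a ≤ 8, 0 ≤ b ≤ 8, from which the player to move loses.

36

Build the W/L table. Terminal = L. A non-terminal position is W if it has a move to some L; otherwise it is L.
Every move lowers a or b (never raises either), so fill the grid row by row in increasing a, and left to right within a row: each cell's successors are then already labelled.
      b=0  b=1  b=2  b=3  b=4  b=5  b=6  b=7  b=8
a=0:    L    L    L    L    W    W    W    W    W
a=1:    W    W    W    W    L    L    L    L    W
a=2:    L    L    L    L    W    W    W    W    W
a=3:    W    W    W    W    L    L    L    L    W
a=4:    L    L    L    L    W    W    W    W    W
a=5:    W    W    W    W    L    L    L    L    W
a=6:    L    L    L    L    W    W    W    W    W
a=7:    W    W    W    W    L    L    L    L    W
a=8:    L    L    L    L    W    W    W    W    W
Cells with no legal move (terminal, hence L): (0,0), (0,1), (0,2), (0,3).
The remaining L cells, each justified by listing all of its moves:
(1,4): moves to (0,4)(W), (1,0)(W); every one is W ⇒ L
(1,5): moves to (0,5)(W), (1,1)(W), (1,0)(W); every one is W ⇒ L
(1,6): moves to (0,6)(W), (1,2)(W), (1,1)(W); every one is W ⇒ L
(1,7): moves to (0,7)(W), (1,3)(W), (1,2)(W); every one is W ⇒ L
(2,0): the only move is to (1,0)(W), a W ⇒ L
(2,1): the only move is to (1,1)(W), a W ⇒ L
(2,2): the only move is to (1,2)(W), a W ⇒ L
(2,3): the only move is to (1,3)(W), a W ⇒ L
(3,4): moves to (2,4)(W), (0,4)(W), (3,0)(W); every one is W ⇒ L
(3,5): moves to (2,5)(W), (0,5)(W), (3,1)(W), (3,0)(W); every one is W ⇒ L
(3,6): moves to (2,6)(W), (0,6)(W), (3,2)(W), (3,1)(W); every one is W ⇒ L
(3,7): moves to (2,7)(W), (0,7)(W), (3,3)(W), (3,2)(W); every one is W ⇒ L
(4,0): moves to (3,0)(W), (1,0)(W); every one is W ⇒ L
(4,1): moves to (3,1)(W), (1,1)(W); every one is W ⇒ L
(4,2): moves to (3,2)(W), (1,2)(W); every one is W ⇒ L
(4,3): moves to (3,3)(W), (1,3)(W); every one is W ⇒ L
(5,4): moves to (4,4)(W), (2,4)(W), (0,4)(W), (5,0)(W); every one is W ⇒ L
(5,5): moves to (4,5)(W), (2,5)(W), (0,5)(W), (5,1)(W), (5,0)(W); every one is W ⇒ L
(5,6): moves to (4,6)(W), (2,6)(W), (0,6)(W), (5,2)(W), (5,1)(W); every one is W ⇒ L
(5,7): moves to (4,7)(W), (2,7)(W), (0,7)(W), (5,3)(W), (5,2)(W); every one is W ⇒ L
(6,0): moves to (5,0)(W), (3,0)(W), (1,0)(W); every one is W ⇒ L
(6,1): moves to (5,1)(W), (3,1)(W), (1,1)(W); every one is W ⇒ L
(6,2): moves to (5,2)(W), (3,2)(W), (1,2)(W); every one is W ⇒ L
(6,3): moves to (5,3)(W), (3,3)(W), (1,3)(W); every one is W ⇒ L
(7,4): moves to (6,4)(W), (4,4)(W), (2,4)(W), (7,0)(W); every one is W ⇒ L
(7,5): moves to (6,5)(W), (4,5)(W), (2,5)(W), (7,1)(W), (7,0)(W); every one is W ⇒ L
(7,6): moves to (6,6)(W), (4,6)(W), (2,6)(W), (7,2)(W), (7,1)(W); every one is W ⇒ L
(7,7): moves to (6,7)(W), (4,7)(W), (2,7)(W), (7,3)(W), (7,2)(W); every one is W ⇒ L
(8,0): moves to (7,0)(W), (5,0)(W), (3,0)(W); every one is W ⇒ L
(8,1): moves to (7,1)(W), (5,1)(W), (3,1)(W); every one is W ⇒ L
(8,2): moves to (7,2)(W), (5,2)(W), (3,2)(W); every one is W ⇒ L
(8,3): moves to (7,3)(W), (5,3)(W), (3,3)(W); every one is W ⇒ L
Every other cell has at least one move into one of the L cells above, so it is W.
L cells per row: a=0: 4, a=1: 4, a=2: 4, a=3: 4, a=4: 4, a=5: 4, a=6: 4, a=7: 4, a=8: 4; total 36.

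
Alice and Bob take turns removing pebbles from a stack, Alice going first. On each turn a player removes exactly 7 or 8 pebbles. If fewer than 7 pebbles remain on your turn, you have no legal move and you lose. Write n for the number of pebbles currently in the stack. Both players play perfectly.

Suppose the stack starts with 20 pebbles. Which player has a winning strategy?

Bob wins.

Use the standard recursion: the mover loses at a terminal position; elsewhere, the mover wins exactly when some move hands the opponent an L position.
n=0: no move → L
n=1: no move → L
n=2: no move → L
n=3: no move → L
n=4: no move → L
n=5: no move → L
n=6: no move → L
n=7: can move to 0, which is L ⇒ W
n=8: can move to 1, which is L ⇒ W
n=9: can move to 2, which is L ⇒ W
n=10: can move to 3, which is L ⇒ W
n=11: can move to 4, which is L ⇒ W
n=12: can move to 5, which is L ⇒ W
n=13: can move to 6, which is L ⇒ W
n=14: can move to 6, which is L ⇒ W
n=15: moves to 8(W), 7(W); every one is W ⇒ L
n=16: moves to 9(W), 8(W); every one is W ⇒ L
n=17: moves to 10(W), 9(W); every one is W ⇒ L
n=18: moves to 11(W), 10(W); every one is W ⇒ L
n=19: moves to 12(W), 11(W); every one is W ⇒ L
n=20: moves to 13(W), 12(W); every one is W ⇒ L
Every move from 20 reaches a W position, so the mover loses.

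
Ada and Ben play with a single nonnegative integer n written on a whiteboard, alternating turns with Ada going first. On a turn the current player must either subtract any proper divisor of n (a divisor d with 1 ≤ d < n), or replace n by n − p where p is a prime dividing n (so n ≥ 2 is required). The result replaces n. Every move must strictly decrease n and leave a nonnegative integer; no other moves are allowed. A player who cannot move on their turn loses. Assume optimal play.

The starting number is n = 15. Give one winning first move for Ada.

Move to 14.

Label each position W (a win for the player to move) or L (a loss). A position with no legal move is L; any other position is W exactly when some move reaches an L, and L when every move reaches a W.
n=0: no move → L
n=1: no move → L
n=2: W (go to 0, an L position)
n=3: W (go to 0, an L position)
n=4: L (options 2(W), 3(W) are all W)
n=5: W (go to 0, an L position)
n=6: W (go to 4, an L position)
n=7: W (go to 0, an L position)
n=8: W (go to 4, an L position)
n=9: L (options 6(W), 8(W) are all W)
n=10: W (go to 9, an L position)
n=11: W (go to 0, an L position)
n=12: W (go to 9, an L position)
n=13: W (go to 0, an L position)
n=14: L (options 7(W), 12(W), 13(W) are all W)
n=15: W (go to 14, an L position)
From 15, the L positions reachable in one move are: 14.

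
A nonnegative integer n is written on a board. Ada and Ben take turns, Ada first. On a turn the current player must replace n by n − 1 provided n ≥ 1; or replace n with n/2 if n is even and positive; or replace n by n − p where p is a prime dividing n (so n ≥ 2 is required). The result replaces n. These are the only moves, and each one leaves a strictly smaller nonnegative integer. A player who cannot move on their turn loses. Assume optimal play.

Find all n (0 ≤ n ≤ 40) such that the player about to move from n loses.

0, 4, 9, 14, 20, 24, 30, 34, 38

Label each position W (a win for the player to move) or L (a loss). A position with no legal move is L; any other position is W exactly when some move reaches an L, and L when every move reaches a W.
n=0: no move → L
n=1: can move to 0, which is L ⇒ W
n=2: can move to 0, which is L ⇒ W
n=3: can move to 0, which is L ⇒ W
n=4: moves to 2(W), 3(W); every one is W ⇒ L
n=5: can move to 0, which is L ⇒ W
n=6: can move to 4, which is L ⇒ W
n=7: can move to 0, which is L ⇒ W
n=8: can move to 4, which is L ⇒ W
n=9: moves to 6(W), 8(W); every one is W ⇒ L
n=10: can move to 9, which is L ⇒ W
n=11: can move to 0, which is L ⇒ W
n=12: can move to 9, which is L ⇒ W
n=13: can move to 0, which is L ⇒ W
n=14: moves to 7(W), 12(W), 13(W); every one is W ⇒ L
n=15: can move to 14, which is L ⇒ W
n=16: can move to 14, which is L ⇒ W
n=17: can move to 0, which is L ⇒ W
n=18: can move to 9, which is L ⇒ W
n=19: can move to 0, which is L ⇒ W
n=20: moves to 10(W), 15(W), 18(W), 19(W); every one is W ⇒ L
n=21: can move to 14, which is L ⇒ W
n=22: can move to 20, which is L ⇒ W
n=23: can move to 0, which is L ⇒ W
n=24: moves to 12(W), 21(W), 22(W), 23(W); every one is W ⇒ L
n=25: can move to 20, which is L ⇒ W
n=26: can move to 24, which is L ⇒ W
n=27: can move to 24, which is L ⇒ W
n=28: can move to 14, which is L ⇒ W
n=29: can move to 0, which is L ⇒ W
n=30: moves to 15(W), 25(W), 27(W), 28(W), 29(W); every one is W ⇒ L
n=31: can move to 0, which is L ⇒ W
n=32: can move to 30, which is L ⇒ W
n=33: can move to 30, which is L ⇒ W
n=34: moves to 17(W), 32(W), 33(W); every one is W ⇒ L
n=35: can move to 30, which is L ⇒ W
n=36: can move to 34, which is L ⇒ W
n=37: can move to 0, which is L ⇒ W
n=38: moves to 19(W), 36(W), 37(W); every one is W ⇒ L
n=39: can move to 38, which is L ⇒ W
n=40: can move to 20, which is L ⇒ W
The losing starting values of n are exactly the entries labelled L in this table (9 of them).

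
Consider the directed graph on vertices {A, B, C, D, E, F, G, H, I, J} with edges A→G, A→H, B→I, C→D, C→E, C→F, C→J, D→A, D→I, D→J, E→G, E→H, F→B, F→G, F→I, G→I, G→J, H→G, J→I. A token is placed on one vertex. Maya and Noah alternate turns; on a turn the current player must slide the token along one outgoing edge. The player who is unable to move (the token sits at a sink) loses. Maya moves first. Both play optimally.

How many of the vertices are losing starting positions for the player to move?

3

Use the standard recursion: the mover loses at a terminal position; elsewhere, the mover wins exactly when some move hands the opponent an L position.
Every edge goes from a vertex to one that appears earlier in the order I, J, G, H, E, A, B, D, F, C, so processing vertices in that order labels each vertex after all of its successors.
I: no outgoing edge → L
J: →I(L), so W
G: →I(L), so W
H: →G(W) only, which is W, so L
E: →H(L), so W
A: →H(L), so W
B: →I(L), so W
D: →I(L), so W
F: →I(L), so W
C: →F(W), D(W), E(W), J(W) — all W, so L
The L vertices are C, H, I; that is 3 in all.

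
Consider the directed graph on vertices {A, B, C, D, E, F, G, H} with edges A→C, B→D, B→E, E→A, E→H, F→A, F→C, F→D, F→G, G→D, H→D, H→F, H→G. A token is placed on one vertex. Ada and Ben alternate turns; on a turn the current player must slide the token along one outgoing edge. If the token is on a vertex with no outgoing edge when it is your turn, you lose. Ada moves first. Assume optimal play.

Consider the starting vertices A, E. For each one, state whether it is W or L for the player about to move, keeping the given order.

Build the W/L table. Terminal = L. A non-terminal position is W if it has a move to some L; otherwise it is L.
Every edge goes from a vertex to one that appears earlier in the order D, C, G, A, F, H, E, B, so processing vertices in that order labels each vertex after all of its successors.
D: no outgoing edge → L
C: no outgoing edge → L
G: reaches L-position D → W
A: reaches L-position C → W
F: reaches L-position C → W
H: reaches L-position D → W
E: only reaches H(W), A(W), all W → L
B: reaches L-position E → W

A: W, E: L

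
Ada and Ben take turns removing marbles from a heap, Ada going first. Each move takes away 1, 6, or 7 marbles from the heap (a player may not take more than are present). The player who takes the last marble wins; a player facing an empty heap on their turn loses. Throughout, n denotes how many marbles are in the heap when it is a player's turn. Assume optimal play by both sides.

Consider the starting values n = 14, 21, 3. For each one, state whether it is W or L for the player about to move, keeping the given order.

14: L, 21: W, 3: W

Positions with no move are L. A position that does have a move is losing for the player to move precisely when every available move leads to a winning position for the opponent. Fill in the labels:
n=0: no move → L
n=1: can move to 0, which is L ⇒ W
n=2: the only move is to 1(W), a W ⇒ L
n=3: can move to 2, which is L ⇒ W
n=4: the only move is to 3(W), a W ⇒ L
n=5: can move to 4, which is L ⇒ W
n=6: can move to 0, which is L ⇒ W
n=7: can move to 0, which is L ⇒ W
n=8: can move to 2, which is L ⇒ W
n=9: can move to 2, which is L ⇒ W
n=10: can move to 4, which is L ⇒ W
n=11: can move to 4, which is L ⇒ W
n=12: moves to 11(W), 6(W), 5(W); every one is W ⇒ L
n=13: can move to 12, which is L ⇒ W
n=14: moves to 13(W), 8(W), 7(W); every one is W ⇒ L
n=15: can move to 14, which is L ⇒ W
n=16: moves to 15(W), 10(W), 9(W); every one is W ⇒ L
n=17: can move to 16, which is L ⇒ W
n=18: can move to 12, which is L ⇒ W
n=19: can move to 12, which is L ⇒ W
n=20: can move to 14, which is L ⇒ W
n=21: can move to 14, which is L ⇒ W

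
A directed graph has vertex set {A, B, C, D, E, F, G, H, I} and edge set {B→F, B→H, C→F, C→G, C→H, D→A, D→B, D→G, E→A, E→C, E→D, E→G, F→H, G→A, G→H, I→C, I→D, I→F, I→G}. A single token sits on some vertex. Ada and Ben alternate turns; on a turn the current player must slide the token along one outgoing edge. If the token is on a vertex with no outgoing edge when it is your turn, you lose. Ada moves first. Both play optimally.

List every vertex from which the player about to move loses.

Label each position W (a win for the player to move) or L (a loss). A position with no legal move is L; any other position is W exactly when some move reaches an L, and L when every move reaches a W.
Every edge goes from a vertex to one that appears earlier in the order A, H, G, F, C, B, D, E, I, so processing vertices in that order labels each vertex after all of its successors.
A: no outgoing edge → L
H: no outgoing edge → L
G: reaches L-position H → W
F: reaches L-position H → W
C: reaches L-position H → W
B: reaches L-position H → W
D: reaches L-position A → W
E: reaches L-position A → W
I: only reaches D(W), C(W), F(W), G(W), all W → L
The losing starting vertices are exactly the entries labelled L in this table (3 of them).

A, H, I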